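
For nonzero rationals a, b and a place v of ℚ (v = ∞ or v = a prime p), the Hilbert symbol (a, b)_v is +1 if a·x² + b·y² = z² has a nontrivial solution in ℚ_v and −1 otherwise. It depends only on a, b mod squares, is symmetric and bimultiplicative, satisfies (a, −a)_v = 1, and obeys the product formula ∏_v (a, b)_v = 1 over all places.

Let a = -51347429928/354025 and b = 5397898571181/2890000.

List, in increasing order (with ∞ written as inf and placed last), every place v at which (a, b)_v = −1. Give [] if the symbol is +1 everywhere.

[2, 29]

(a, b) ≡ (-58, 29) mod (ℚ^×)²; places V = {2, 3, 5, 7, 17, 19, 29, ∞}.
(a,b)_17: α=-2, u≡7; β=-2, v≡11 (mod 17); (7|17)=-1, (11|17)=-1; sign (−1)^0·-1^-2·-1^-2 = +1.
(a,b)_29: α=3, u≡18; β=5, v≡22 (mod 29); (18|29)=-1, (22|29)=+1; sign (−1)^0·-1^5·+1^3 = -1.
(a,b)_5: α=-2, u≡2; β=-4, v≡4 (mod 5); (2|5)=-1, (4|5)=+1; sign (−1)^0·-1^-4·+1^-2 = +1.
(a,b)_3: α=6, u≡2; β=6, v≡2 (mod 3); (2|3)=-1, (2|3)=-1; sign (−1)^0·-1^6·-1^6 = +1.
(a,b)_7: α=-2, u≡3; β=0, v≡4 (mod 7); (3|7)=-1, (4|7)=+1; sign (−1)^0·-1^0·+1^-2 = +1.
(a,b)_2: α=3, β=-4; u≡3, v≡5 (mod 8); ε(u)ε(v)=1·0, αω(v)=3·1, βω(u)=-4·1; sum ≡ 1  ⇒  -1.
(a,b)_19: α=2, u≡13; β=2, v≡8 (mod 19); (13|19)=-1, (8|19)=-1; sign (−1)^0·-1^2·-1^2 = +1.
(a,b)_∞: sgn(-58)=−, sgn(29)=+, so +1.
(-58, 29 / ℚ) ramifies at {2, 29}: a division algebra.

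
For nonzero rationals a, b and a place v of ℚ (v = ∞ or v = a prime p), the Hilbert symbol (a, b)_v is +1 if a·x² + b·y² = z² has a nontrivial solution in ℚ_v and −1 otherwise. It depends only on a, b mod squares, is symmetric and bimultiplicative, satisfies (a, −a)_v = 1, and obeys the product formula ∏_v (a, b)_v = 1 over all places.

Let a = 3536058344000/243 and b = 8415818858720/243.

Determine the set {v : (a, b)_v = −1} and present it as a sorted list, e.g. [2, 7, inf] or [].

(a, b) ≡ (195, 46410) mod (ℚ^×)²; places V = {2, 3, 5, 7, 13, 17, ∞}.
(a,b)_2: α=6, β=5; u≡3, v≡5 (mod 8); ε(u)ε(v)=1·0, αω(v)=6·1, βω(u)=5·1; sum ≡ 1  ⇒  -1.
(a,b)_5: α=3, u≡4; β=1, v≡3 (mod 5); (4|5)=+1, (3|5)=-1; sign (−1)^0·+1^1·-1^3 = -1.
(a,b)_∞: sgn(195)=+, sgn(46410)=+, so +1.
(a,b)_3: α=-5, u≡2; β=-5, v≡2 (mod 3); (2|3)=-1, (2|3)=-1; sign (−1)^1·-1^-5·-1^-5 = -1.
(a,b)_17: α=2, u≡13; β=3, v≡11 (mod 17); (13|17)=+1, (11|17)=-1; sign (−1)^0·+1^3·-1^2 = +1.
(a,b)_13: α=1, u≡7; β=1, v≡6 (mod 13); (7|13)=-1, (6|13)=-1; sign (−1)^0·-1^1·-1^1 = +1.
(a,b)_7: α=6, u≡6; β=7, v≡4 (mod 7); (6|7)=-1, (4|7)=+1; sign (−1)^0·-1^7·+1^6 = -1.
|Ram(195, 46410)| = 4, even; anisotropic at {2, 3, 5, 7}.

[2, 3, 5, 7]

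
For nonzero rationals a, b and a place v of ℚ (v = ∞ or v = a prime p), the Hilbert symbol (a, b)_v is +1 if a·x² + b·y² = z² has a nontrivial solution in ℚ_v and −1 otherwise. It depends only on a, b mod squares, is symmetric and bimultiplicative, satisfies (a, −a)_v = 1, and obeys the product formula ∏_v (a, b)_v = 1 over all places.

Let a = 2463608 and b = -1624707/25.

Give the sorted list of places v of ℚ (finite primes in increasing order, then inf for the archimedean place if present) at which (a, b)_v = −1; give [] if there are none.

[2, 7, 29, 37]

(a, b) ≡ (615902, -180523) mod (ℚ^×)²; places V = {2, 3, 5, 7, 17, 29, 37, 41, ∞}.
(a,b)_41: α=1, u≡23; β=1, v≡9 (mod 41); (23|41)=+1, (9|41)=+1; sign (−1)^0·+1^1·+1^1 = +1.
(a,b)_2: α=3, β=0; u≡7, v≡5 (mod 8); ε(u)ε(v)=1·0, αω(v)=3·1, βω(u)=0·0; sum ≡ 1  ⇒  -1.
(a,b)_∞: sgn(615902)=+, sgn(-180523)=−, so +1.
(a,b)_5: α=0, u≡3; β=-2, v≡3 (mod 5); (3|5)=-1, (3|5)=-1; sign (−1)^0·-1^-2·-1^0 = +1.
(a,b)_17: α=0, u≡2; β=1, v≡11 (mod 17); (2|17)=+1, (11|17)=-1; sign (−1)^0·+1^1·-1^0 = +1.
(a,b)_3: α=0, u≡2; β=2, v≡2 (mod 3); (2|3)=-1, (2|3)=-1; sign (−1)^0·-1^2·-1^0 = +1.
(a,b)_37: α=1, u≡21; β=1, v≡24 (mod 37); (21|37)=+1, (24|37)=-1; sign (−1)^0·+1^1·-1^1 = -1.
(a,b)_7: α=1, u≡5; β=1, v≡3 (mod 7); (5|7)=-1, (3|7)=-1; sign (−1)^1·-1^1·-1^1 = -1.
(a,b)_29: α=1, u≡11; β=0, v≡10 (mod 29); (11|29)=-1, (10|29)=-1; sign (−1)^0·-1^0·-1^1 = -1.
Ram(615902, -180523) = {2, 7, 29, 37}; no ℚ_2-point on the conic.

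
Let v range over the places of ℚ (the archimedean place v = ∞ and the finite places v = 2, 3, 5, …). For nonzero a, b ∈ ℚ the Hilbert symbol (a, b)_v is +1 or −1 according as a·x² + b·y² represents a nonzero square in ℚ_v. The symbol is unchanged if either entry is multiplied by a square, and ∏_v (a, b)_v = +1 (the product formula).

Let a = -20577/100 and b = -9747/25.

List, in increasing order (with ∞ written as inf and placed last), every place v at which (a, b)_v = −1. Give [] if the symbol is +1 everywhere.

[3, inf]

Mod squares: a ≡ -57, b ≡ -3. Check v ∈ {∞, 2, 3, 5, 19}.
v=5: a=5^-2·(≡2), b=5^-2·(≡3) mod 5; (2|5)=-1, (3|5)=-1; (−1)^{-2·-2·2}·(-1)^-2·(-1)^-2 = +1.
v=∞: -57 < 0 and -3 < 0  ⇒  (a,b)_∞ = -1.
v=3: a=3^1·(≡2), b=3^3·(≡2) mod 3; (2|3)=-1, (2|3)=-1; (−1)^{1·3·1}·(-1)^3·(-1)^1 = -1.
v=2: v_2(a)=-2, v_2(b)=0; units ≡ 7, 5 (mod 8); ε·ε+αω+βω = 1·0+-2·1+0·0 ≡ 0  ⇒  (a,b)_2 = +1.
v=19: a=19^3·(≡7), b=19^2·(≡5) mod 19; (7|19)=+1, (5|19)=+1; (−1)^{3·2·9}·(+1)^2·(+1)^3 = +1.
|Ram(-57, -3)| = 2, even; anisotropic at {3, ∞}.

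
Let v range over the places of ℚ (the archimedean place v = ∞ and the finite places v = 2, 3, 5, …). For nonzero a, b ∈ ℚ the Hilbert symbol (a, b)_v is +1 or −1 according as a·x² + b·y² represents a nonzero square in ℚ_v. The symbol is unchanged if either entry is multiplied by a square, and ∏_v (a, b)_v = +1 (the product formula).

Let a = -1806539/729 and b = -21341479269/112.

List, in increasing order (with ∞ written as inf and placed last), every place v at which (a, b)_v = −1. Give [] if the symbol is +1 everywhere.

[11, inf]

(a, b) ≡ (-6251, -206283) mod (ℚ^×)²; places V = {2, 3, 7, 11, 17, 19, 23, 37, 47, ∞}.
(a,b)_37: α=0, u≡8; β=2, v≡35 (mod 37); (8|37)=-1, (35|37)=-1; sign (−1)^0·-1^2·-1^0 = +1.
(a,b)_23: α=0, u≡17; β=2, v≡1 (mod 23); (17|23)=-1, (1|23)=+1; sign (−1)^0·-1^2·+1^0 = +1.
(a,b)_47: α=1, u≡18; β=1, v≡30 (mod 47); (18|47)=+1, (30|47)=-1; sign (−1)^1·+1^1·-1^1 = +1.
(a,b)_7: α=1, u≡6; β=-1, v≡1 (mod 7); (6|7)=-1, (1|7)=+1; sign (−1)^1·-1^-1·+1^1 = +1.
(a,b)_17: α=2, u≡6; β=0, v≡6 (mod 17); (6|17)=-1, (6|17)=-1; sign (−1)^0·-1^0·-1^2 = +1.
(a,b)_2: α=0, β=-4; u≡5, v≡5 (mod 8); ε(u)ε(v)=0·0, αω(v)=0·1, βω(u)=-4·1; sum ≡ 0  ⇒  +1.
(a,b)_∞: sgn(-6251)=−, sgn(-206283)=−, so -1.
(a,b)_3: α=-6, u≡1; β=1, v≡2 (mod 3); (1|3)=+1, (2|3)=-1; sign (−1)^0·+1^1·-1^-6 = +1.
(a,b)_11: α=0, u≡8; β=1, v≡7 (mod 11); (8|11)=-1, (7|11)=-1; sign (−1)^0·-1^1·-1^0 = -1.
(a,b)_19: α=1, u≡2; β=1, v≡1 (mod 19); (2|19)=-1, (1|19)=+1; sign (−1)^1·-1^1·+1^1 = +1.
Ram(-6251, -206283) = {11, ∞}; no ℚ_11-point on the conic.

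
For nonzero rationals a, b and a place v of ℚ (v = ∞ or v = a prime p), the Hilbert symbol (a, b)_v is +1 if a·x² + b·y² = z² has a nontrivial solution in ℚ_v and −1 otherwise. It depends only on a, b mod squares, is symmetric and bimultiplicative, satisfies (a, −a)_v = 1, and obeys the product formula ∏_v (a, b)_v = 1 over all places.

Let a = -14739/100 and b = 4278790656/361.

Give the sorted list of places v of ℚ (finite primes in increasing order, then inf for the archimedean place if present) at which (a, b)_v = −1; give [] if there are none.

[2, 3, 7, 17]

Mod squares: a ≡ -51, b ≡ 714. Check v ∈ {∞, 2, 3, 5, 7, 17, 19}.
v=3: a=3^1·(≡1), b=3^5·(≡1) mod 3; (1|3)=+1, (1|3)=+1; (−1)^{1·5·1}·(+1)^5·(+1)^1 = -1.
v=5: a=5^-2·(≡4), b=5^0·(≡1) mod 5; (4|5)=+1, (1|5)=+1; (−1)^{-2·0·2}·(+1)^0·(+1)^-2 = +1.
v=17: a=17^3·(≡10), b=17^3·(≡9) mod 17; (10|17)=-1, (9|17)=+1; (−1)^{3·3·8}·(-1)^3·(+1)^3 = -1.
v=7: a=7^0·(≡5), b=7^1·(≡4) mod 7; (5|7)=-1, (4|7)=+1; (−1)^{0·1·3}·(-1)^1·(+1)^0 = -1.
v=19: a=19^0·(≡1), b=19^-2·(≡4) mod 19; (1|19)=+1, (4|19)=+1; (−1)^{0·-2·9}·(+1)^-2·(+1)^0 = +1.
v=∞: -51 < 0 and 714 > 0  ⇒  (a,b)_∞ = +1.
v=2: v_2(a)=-2, v_2(b)=9; units ≡ 5, 5 (mod 8); ε·ε+αω+βω = 0·0+-2·1+9·1 ≡ 1  ⇒  (a,b)_2 = -1.
(-51, 714 / ℚ) ramifies at {2, 3, 7, 17}: a division algebra.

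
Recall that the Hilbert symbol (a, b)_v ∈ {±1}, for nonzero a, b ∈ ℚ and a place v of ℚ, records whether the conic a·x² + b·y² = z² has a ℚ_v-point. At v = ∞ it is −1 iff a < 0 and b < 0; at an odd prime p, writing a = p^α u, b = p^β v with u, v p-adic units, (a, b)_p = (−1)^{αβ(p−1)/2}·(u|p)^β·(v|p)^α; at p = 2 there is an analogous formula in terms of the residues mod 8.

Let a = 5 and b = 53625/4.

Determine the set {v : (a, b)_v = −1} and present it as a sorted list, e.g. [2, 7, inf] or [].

[3, 13]

(a, b) ≡ (5, 2145) mod (ℚ^×)²; places V = {2, 3, 5, 11, 13, ∞}.
(a,b)_2: α=0, β=-2; u≡5, v≡1 (mod 8); ε(u)ε(v)=0·0, αω(v)=0·0, βω(u)=-2·1; sum ≡ 0  ⇒  +1.
(a,b)_∞: sgn(5)=+, sgn(2145)=+, so +1.
(a,b)_5: α=1, u≡1; β=3, v≡1 (mod 5); (1|5)=+1, (1|5)=+1; sign (−1)^0·+1^3·+1^1 = +1.
(a,b)_13: α=0, u≡5; β=1, v≡1 (mod 13); (5|13)=-1, (1|13)=+1; sign (−1)^0·-1^1·+1^0 = -1.
(a,b)_11: α=0, u≡5; β=1, v≡6 (mod 11); (5|11)=+1, (6|11)=-1; sign (−1)^0·+1^1·-1^0 = +1.
(a,b)_3: α=0, u≡2; β=1, v≡1 (mod 3); (2|3)=-1, (1|3)=+1; sign (−1)^0·-1^1·+1^0 = -1.
(5, 2145 / ℚ) ramifies at {3, 13}: a division algebra.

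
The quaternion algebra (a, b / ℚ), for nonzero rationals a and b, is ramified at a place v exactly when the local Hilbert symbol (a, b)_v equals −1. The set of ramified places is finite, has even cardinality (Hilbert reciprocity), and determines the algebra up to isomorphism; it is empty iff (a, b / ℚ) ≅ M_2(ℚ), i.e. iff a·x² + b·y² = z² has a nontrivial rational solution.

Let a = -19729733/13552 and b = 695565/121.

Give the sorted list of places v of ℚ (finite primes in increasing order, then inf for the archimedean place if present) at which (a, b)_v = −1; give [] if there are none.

[7, 13, 29, 41]

Mod squares: a ≡ -382571, b ≡ 77285. Check v ∈ {∞, 2, 3, 5, 7, 11, 13, 19, 29, 31, 41, 43}.
v=41: a=41^1·(≡30), b=41^1·(≡25) mod 41; (30|41)=-1, (25|41)=+1; (−1)^{1·1·20}·(-1)^1·(+1)^1 = -1.
v=19: a=19^2·(≡2), b=19^0·(≡10) mod 19; (2|19)=-1, (10|19)=-1; (−1)^{2·0·9}·(-1)^0·(-1)^2 = +1.
v=∞: -382571 < 0 and 77285 > 0  ⇒  (a,b)_∞ = +1.
v=43: a=43^1·(≡40), b=43^0·(≡38) mod 43; (40|43)=+1, (38|43)=+1; (−1)^{1·0·21}·(+1)^0·(+1)^1 = +1.
v=29: a=29^0·(≡27), b=29^1·(≡12) mod 29; (27|29)=-1, (12|29)=-1; (−1)^{0·1·14}·(-1)^1·(-1)^0 = -1.
v=7: a=7^-1·(≡3), b=7^0·(≡5) mod 7; (3|7)=-1, (5|7)=-1; (−1)^{-1·0·3}·(-1)^0·(-1)^-1 = -1.
v=13: a=13^0·(≡7), b=13^1·(≡9) mod 13; (7|13)=-1, (9|13)=+1; (−1)^{0·1·6}·(-1)^1·(+1)^0 = -1.
v=3: a=3^0·(≡1), b=3^2·(≡2) mod 3; (1|3)=+1, (2|3)=-1; (−1)^{0·2·1}·(+1)^2·(-1)^0 = +1.
v=5: a=5^0·(≡1), b=5^1·(≡3) mod 5; (1|5)=+1, (3|5)=-1; (−1)^{0·1·2}·(+1)^1·(-1)^0 = +1.
v=2: v_2(a)=-4, v_2(b)=0; units ≡ 5, 5 (mod 8); ε·ε+αω+βω = 0·0+-4·1+0·1 ≡ 0  ⇒  (a,b)_2 = +1.
v=31: a=31^1·(≡16), b=31^0·(≡25) mod 31; (16|31)=+1, (25|31)=+1; (−1)^{1·0·15}·(+1)^0·(+1)^1 = +1.
v=11: a=11^-2·(≡5), b=11^-2·(≡2) mod 11; (5|11)=+1, (2|11)=-1; (−1)^{-2·-2·5}·(+1)^-2·(-1)^-2 = +1.
Ram(-382571, 77285) = {7, 13, 29, 41}; no ℚ_7-point on the conic.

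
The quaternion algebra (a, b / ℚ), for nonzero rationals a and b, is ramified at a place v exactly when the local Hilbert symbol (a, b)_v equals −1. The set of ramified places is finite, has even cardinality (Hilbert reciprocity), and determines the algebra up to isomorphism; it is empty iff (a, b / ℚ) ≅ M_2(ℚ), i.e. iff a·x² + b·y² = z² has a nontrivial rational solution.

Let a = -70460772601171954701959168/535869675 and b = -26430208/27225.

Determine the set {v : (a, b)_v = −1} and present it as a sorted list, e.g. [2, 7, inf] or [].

[3, inf]

Mod squares: a ≡ -883779, b ≡ -43. Check v ∈ {∞, 2, 3, 5, 7, 11, 13, 17, 31, 43}.
v=13: a=13^1·(≡6), b=13^0·(≡9) mod 13; (6|13)=-1, (9|13)=+1; (−1)^{1·0·6}·(-1)^0·(+1)^1 = +1.
v=11: a=11^-2·(≡4), b=11^-2·(≡4) mod 11; (4|11)=+1, (4|11)=+1; (−1)^{-2·-2·5}·(+1)^-2·(+1)^-2 = +1.
v=43: a=43^3·(≡31), b=43^1·(≡12) mod 43; (31|43)=+1, (12|43)=-1; (−1)^{3·1·21}·(+1)^1·(-1)^3 = +1.
v=∞: -883779 < 0 and -43 < 0  ⇒  (a,b)_∞ = -1.
v=31: a=31^1·(≡13), b=31^0·(≡25) mod 31; (13|31)=-1, (25|31)=+1; (−1)^{1·0·15}·(-1)^0·(+1)^1 = +1.
v=2: v_2(a)=40, v_2(b)=8; units ≡ 5, 5 (mod 8); ε·ε+αω+βω = 0·0+40·1+8·1 ≡ 0  ⇒  (a,b)_2 = +1.
v=5: a=5^-2·(≡1), b=5^-2·(≡3) mod 5; (1|5)=+1, (3|5)=-1; (−1)^{-2·-2·2}·(+1)^-2·(-1)^-2 = +1.
v=7: a=7^6·(≡5), b=7^4·(≡5) mod 7; (5|7)=-1, (5|7)=-1; (−1)^{6·4·3}·(-1)^4·(-1)^6 = +1.
v=17: a=17^1·(≡8), b=17^0·(≡4) mod 17; (8|17)=+1, (4|17)=+1; (−1)^{1·0·8}·(+1)^0·(+1)^1 = +1.
v=3: a=3^-11·(≡1), b=3^-2·(≡2) mod 3; (1|3)=+1, (2|3)=-1; (−1)^{-11·-2·1}·(+1)^-2·(-1)^-11 = -1.
Ram(-883779, -43) = {3, ∞}; no ℚ_3-point on the conic.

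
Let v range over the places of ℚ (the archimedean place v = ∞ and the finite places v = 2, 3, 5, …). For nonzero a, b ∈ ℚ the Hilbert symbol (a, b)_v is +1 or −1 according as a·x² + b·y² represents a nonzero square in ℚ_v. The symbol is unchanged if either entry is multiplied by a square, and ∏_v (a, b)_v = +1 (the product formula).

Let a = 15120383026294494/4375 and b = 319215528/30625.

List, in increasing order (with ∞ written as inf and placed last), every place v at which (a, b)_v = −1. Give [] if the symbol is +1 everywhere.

[2, 13, 29, 47]

(a, b) ≡ (316498, 58) mod (ℚ^×)²; places V = {2, 3, 5, 7, 13, 17, 23, 29, 37, 47, ∞}.
(a,b)_37: α=1, u≡12; β=0, v≡1 (mod 37); (12|37)=+1, (1|37)=+1; sign (−1)^0·+1^0·+1^1 = +1.
(a,b)_3: α=2, u≡1; β=2, v≡1 (mod 3); (1|3)=+1, (1|3)=+1; sign (−1)^0·+1^2·+1^2 = +1.
(a,b)_47: α=1, u≡29; β=0, v≡13 (mod 47); (29|47)=-1, (13|47)=-1; sign (−1)^0·-1^0·-1^1 = -1.
(a,b)_2: α=1, β=3; u≡1, v≡5 (mod 8); ε(u)ε(v)=0·0, αω(v)=1·1, βω(u)=3·0; sum ≡ 1  ⇒  -1.
(a,b)_23: α=2, u≡1; β=2, v≡8 (mod 23); (1|23)=+1, (8|23)=+1; sign (−1)^0·+1^2·+1^2 = +1.
(a,b)_29: α=2, u≡18; β=1, v≡18 (mod 29); (18|29)=-1, (18|29)=-1; sign (−1)^0·-1^1·-1^2 = -1.
(a,b)_5: α=-4, u≡2; β=-4, v≡2 (mod 5); (2|5)=-1, (2|5)=-1; sign (−1)^0·-1^-4·-1^-4 = +1.
(a,b)_17: α=4, u≡9; β=2, v≡12 (mod 17); (9|17)=+1, (12|17)=-1; sign (−1)^0·+1^2·-1^4 = +1.
(a,b)_13: α=1, u≡9; β=0, v≡6 (mod 13); (9|13)=+1, (6|13)=-1; sign (−1)^0·+1^0·-1^1 = -1.
(a,b)_7: α=-1, u≡2; β=-2, v≡1 (mod 7); (2|7)=+1, (1|7)=+1; sign (−1)^0·+1^-2·+1^-1 = +1.
(a,b)_∞: sgn(316498)=+, sgn(58)=+, so +1.
Ram(316498, 58) = {2, 13, 29, 47}; no ℚ_2-point on the conic.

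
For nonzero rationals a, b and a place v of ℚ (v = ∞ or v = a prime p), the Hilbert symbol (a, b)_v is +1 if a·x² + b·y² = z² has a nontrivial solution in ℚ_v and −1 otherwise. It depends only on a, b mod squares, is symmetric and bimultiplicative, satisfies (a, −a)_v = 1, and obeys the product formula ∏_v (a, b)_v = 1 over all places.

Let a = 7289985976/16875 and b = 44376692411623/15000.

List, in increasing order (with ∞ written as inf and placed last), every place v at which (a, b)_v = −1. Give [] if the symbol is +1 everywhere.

(a, b) ≡ (66378, 5658) mod (ℚ^×)²; places V = {2, 3, 5, 7, 11, 13, 23, 37, 41, ∞}.
(a,b)_∞: sgn(66378)=+, sgn(5658)=+, so +1.
(a,b)_2: α=3, β=-3; u≡5, v≡5 (mod 8); ε(u)ε(v)=0·0, αω(v)=3·1, βω(u)=-3·1; sum ≡ 0  ⇒  +1.
(a,b)_7: α=2, u≡2; β=0, v≡2 (mod 7); (2|7)=+1, (2|7)=+1; sign (−1)^0·+1^0·+1^2 = +1.
(a,b)_13: α=1, u≡9; β=2, v≡10 (mod 13); (9|13)=+1, (10|13)=+1; sign (−1)^0·+1^2·+1^1 = +1.
(a,b)_3: α=-3, u≡1; β=-1, v≡2 (mod 3); (1|3)=+1, (2|3)=-1; sign (−1)^1·+1^-1·-1^-3 = +1.
(a,b)_37: α=1, u≡19; β=2, v≡36 (mod 37); (19|37)=-1, (36|37)=+1; sign (−1)^0·-1^2·+1^1 = +1.
(a,b)_5: α=-4, u≡3; β=-4, v≡2 (mod 5); (3|5)=-1, (2|5)=-1; sign (−1)^0·-1^-4·-1^-4 = +1.
(a,b)_41: α=2, u≡36; β=3, v≡12 (mod 41); (36|41)=+1, (12|41)=-1; sign (−1)^0·+1^3·-1^2 = +1.
(a,b)_11: α=0, u≡9; β=2, v≡3 (mod 11); (9|11)=+1, (3|11)=+1; sign (−1)^0·+1^2·+1^0 = +1.
(a,b)_23: α=1, u≡17; β=1, v≡9 (mod 23); (17|23)=-1, (9|23)=+1; sign (−1)^1·-1^1·+1^1 = +1.
Every local symbol is +1, so the conic 66378·x² + 5658·y² = z² has ℚ_v-points for all v and hence a ℚ-point; (a, b / ℚ) ≅ M_2(ℚ).

[]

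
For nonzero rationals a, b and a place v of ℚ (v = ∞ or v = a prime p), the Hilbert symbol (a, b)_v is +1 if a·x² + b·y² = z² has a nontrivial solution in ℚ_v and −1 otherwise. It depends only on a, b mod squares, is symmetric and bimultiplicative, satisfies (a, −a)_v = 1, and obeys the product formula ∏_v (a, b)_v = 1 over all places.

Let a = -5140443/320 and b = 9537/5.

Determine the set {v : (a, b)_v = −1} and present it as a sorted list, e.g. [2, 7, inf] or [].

(a, b) ≡ (-15, 165) mod (ℚ^×)²; places V = {2, 3, 5, 7, 11, 17, ∞}.
(a,b)_11: α=2, u≡10; β=1, v≡4 (mod 11); (10|11)=-1, (4|11)=+1; sign (−1)^0·-1^1·+1^2 = -1.
(a,b)_7: α=2, u≡6; β=0, v≡2 (mod 7); (6|7)=-1, (2|7)=+1; sign (−1)^0·-1^0·+1^2 = +1.
(a,b)_∞: sgn(-15)=−, sgn(165)=+, so +1.
(a,b)_3: α=1, u≡1; β=1, v≡1 (mod 3); (1|3)=+1, (1|3)=+1; sign (−1)^1·+1^1·+1^1 = -1.
(a,b)_2: α=-6, β=0; u≡1, v≡5 (mod 8); ε(u)ε(v)=0·0, αω(v)=-6·1, βω(u)=0·0; sum ≡ 0  ⇒  +1.
(a,b)_5: α=-1, u≡3; β=-1, v≡2 (mod 5); (3|5)=-1, (2|5)=-1; sign (−1)^0·-1^-1·-1^-1 = +1.
(a,b)_17: α=2, u≡13; β=2, v≡10 (mod 17); (13|17)=+1, (10|17)=-1; sign (−1)^0·+1^2·-1^2 = +1.
|Ram(-15, 165)| = 2, even; anisotropic at {3, 11}.

[3, 11]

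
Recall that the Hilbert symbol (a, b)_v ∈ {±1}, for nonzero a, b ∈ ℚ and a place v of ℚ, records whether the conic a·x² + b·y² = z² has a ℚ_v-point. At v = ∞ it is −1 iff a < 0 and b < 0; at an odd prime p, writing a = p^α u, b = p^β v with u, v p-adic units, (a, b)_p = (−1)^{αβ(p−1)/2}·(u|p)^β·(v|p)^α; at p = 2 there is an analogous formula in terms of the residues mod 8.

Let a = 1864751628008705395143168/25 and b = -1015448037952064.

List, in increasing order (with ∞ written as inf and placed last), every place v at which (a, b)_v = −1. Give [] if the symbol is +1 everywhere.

(a, b) ≡ (1244162, -41) mod (ℚ^×)²; places V = {2, 3, 5, 17, 23, 37, 41, 43, ∞}.
(a,b)_2: α=9, β=6; u≡1, v≡7 (mod 8); ε(u)ε(v)=0·1, αω(v)=9·0, βω(u)=6·0; sum ≡ 0  ⇒  +1.
(a,b)_43: α=3, u≡4; β=2, v≡26 (mod 43); (4|43)=+1, (26|43)=-1; sign (−1)^0·+1^2·-1^3 = -1.
(a,b)_∞: sgn(1244162)=+, sgn(-41)=−, so +1.
(a,b)_5: α=-2, u≡3; β=0, v≡1 (mod 5); (3|5)=-1, (1|5)=+1; sign (−1)^0·-1^0·+1^-2 = +1.
(a,b)_41: α=2, u≡6; β=1, v≡9 (mod 41); (6|41)=-1, (9|41)=+1; sign (−1)^0·-1^1·+1^2 = -1.
(a,b)_23: α=3, u≡15; β=2, v≡21 (mod 23); (15|23)=-1, (21|23)=-1; sign (−1)^0·-1^2·-1^3 = -1.
(a,b)_17: α=3, u≡9; β=2, v≡7 (mod 17); (9|17)=+1, (7|17)=-1; sign (−1)^0·+1^2·-1^3 = -1.
(a,b)_37: α=3, u≡21; β=2, v≡9 (mod 37); (21|37)=+1, (9|37)=+1; sign (−1)^0·+1^2·+1^3 = +1.
(a,b)_3: α=2, u≡2; β=0, v≡1 (mod 3); (2|3)=-1, (1|3)=+1; sign (−1)^0·-1^0·+1^2 = +1.
(1244162, -41 / ℚ) ramifies at {17, 23, 41, 43}: a division algebra.

[17, 23, 41, 43]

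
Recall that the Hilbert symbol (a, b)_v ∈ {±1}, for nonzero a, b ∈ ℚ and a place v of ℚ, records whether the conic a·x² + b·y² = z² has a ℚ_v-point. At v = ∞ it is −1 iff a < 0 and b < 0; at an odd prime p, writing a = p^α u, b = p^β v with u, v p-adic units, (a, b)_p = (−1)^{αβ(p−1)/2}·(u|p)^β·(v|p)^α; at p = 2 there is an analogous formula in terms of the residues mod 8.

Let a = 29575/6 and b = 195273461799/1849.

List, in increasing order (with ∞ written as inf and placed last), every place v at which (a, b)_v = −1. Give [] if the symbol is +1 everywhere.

Mod squares: a ≡ 42, b ≡ 176111. Check v ∈ {∞, 2, 3, 5, 7, 13, 19, 23, 31, 43}.
v=43: a=43^0·(≡20), b=43^-2·(≡28) mod 43; (20|43)=-1, (28|43)=-1; (−1)^{0·-2·21}·(-1)^-2·(-1)^0 = +1.
v=2: v_2(a)=-1, v_2(b)=0; units ≡ 5, 7 (mod 8); ε·ε+αω+βω = 0·1+-1·0+0·1 ≡ 0  ⇒  (a,b)_2 = +1.
v=13: a=13^2·(≡1), b=13^3·(≡3) mod 13; (1|13)=+1, (3|13)=+1; (−1)^{2·3·6}·(+1)^3·(+1)^2 = +1.
v=5: a=5^2·(≡3), b=5^0·(≡1) mod 5; (3|5)=-1, (1|5)=+1; (−1)^{2·0·2}·(-1)^0·(+1)^2 = +1.
v=19: a=19^0·(≡5), b=19^1·(≡6) mod 19; (5|19)=+1, (6|19)=+1; (−1)^{0·1·9}·(+1)^1·(+1)^0 = +1.
v=3: a=3^-1·(≡2), b=3^8·(≡2) mod 3; (2|3)=-1, (2|3)=-1; (−1)^{-1·8·1}·(-1)^8·(-1)^-1 = -1.
v=7: a=7^1·(≡3), b=7^0·(≡3) mod 7; (3|7)=-1, (3|7)=-1; (−1)^{1·0·3}·(-1)^0·(-1)^1 = -1.
v=31: a=31^0·(≡26), b=31^1·(≡19) mod 31; (26|31)=-1, (19|31)=+1; (−1)^{0·1·15}·(-1)^1·(+1)^0 = -1.
v=∞: 42 > 0 and 176111 > 0  ⇒  (a,b)_∞ = +1.
v=23: a=23^0·(≡11), b=23^1·(≡20) mod 23; (11|23)=-1, (20|23)=-1; (−1)^{0·1·11}·(-1)^1·(-1)^0 = -1.
(42, 176111 / ℚ) ramifies at {3, 7, 23, 31}: a division algebra.

[3, 7, 23, 31]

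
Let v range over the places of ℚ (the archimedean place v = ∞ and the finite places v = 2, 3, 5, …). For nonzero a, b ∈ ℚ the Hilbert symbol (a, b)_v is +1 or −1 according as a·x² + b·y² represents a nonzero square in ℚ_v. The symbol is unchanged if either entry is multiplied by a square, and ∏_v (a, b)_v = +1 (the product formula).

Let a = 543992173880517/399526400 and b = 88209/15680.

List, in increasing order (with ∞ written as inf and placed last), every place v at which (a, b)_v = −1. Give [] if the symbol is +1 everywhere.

Mod squares: a ≡ 11362, b ≡ 5. Check v ∈ {∞, 2, 3, 5, 7, 11, 13, 19, 23, 31, 43}.
v=2: v_2(a)=-9, v_2(b)=-6; units ≡ 1, 5 (mod 8); ε·ε+αω+βω = 0·0+-9·1+-6·0 ≡ 1  ⇒  (a,b)_2 = -1.
v=43: a=43^2·(≡41), b=43^0·(≡19) mod 43; (41|43)=+1, (19|43)=-1; (−1)^{2·0·21}·(+1)^0·(-1)^2 = +1.
v=23: a=23^1·(≡21), b=23^0·(≡7) mod 23; (21|23)=-1, (7|23)=-1; (−1)^{1·0·11}·(-1)^0·(-1)^1 = -1.
v=5: a=5^-2·(≡2), b=5^-1·(≡4) mod 5; (2|5)=-1, (4|5)=+1; (−1)^{-2·-1·2}·(-1)^-1·(+1)^-2 = -1.
v=∞: 11362 > 0 and 5 > 0  ⇒  (a,b)_∞ = +1.
v=3: a=3^6·(≡1), b=3^6·(≡2) mod 3; (1|3)=+1, (2|3)=-1; (−1)^{6·6·1}·(+1)^6·(-1)^6 = +1.
v=31: a=31^4·(≡18), b=31^0·(≡8) mod 31; (18|31)=+1, (8|31)=+1; (−1)^{4·0·15}·(+1)^0·(+1)^4 = +1.
v=13: a=13^-1·(≡9), b=13^0·(≡2) mod 13; (9|13)=+1, (2|13)=-1; (−1)^{-1·0·6}·(+1)^0·(-1)^-1 = -1.
v=7: a=7^-4·(≡4), b=7^-2·(≡6) mod 7; (4|7)=+1, (6|7)=-1; (−1)^{-4·-2·3}·(+1)^-2·(-1)^-4 = +1.
v=19: a=19^1·(≡11), b=19^0·(≡6) mod 19; (11|19)=+1, (6|19)=+1; (−1)^{1·0·9}·(+1)^0·(+1)^1 = +1.
v=11: a=11^0·(≡6), b=11^2·(≡5) mod 11; (6|11)=-1, (5|11)=+1; (−1)^{0·2·5}·(-1)^2·(+1)^0 = +1.
(11362, 5 / ℚ) ramifies at {2, 5, 13, 23}: a division algebra.

[2, 5, 13, 23]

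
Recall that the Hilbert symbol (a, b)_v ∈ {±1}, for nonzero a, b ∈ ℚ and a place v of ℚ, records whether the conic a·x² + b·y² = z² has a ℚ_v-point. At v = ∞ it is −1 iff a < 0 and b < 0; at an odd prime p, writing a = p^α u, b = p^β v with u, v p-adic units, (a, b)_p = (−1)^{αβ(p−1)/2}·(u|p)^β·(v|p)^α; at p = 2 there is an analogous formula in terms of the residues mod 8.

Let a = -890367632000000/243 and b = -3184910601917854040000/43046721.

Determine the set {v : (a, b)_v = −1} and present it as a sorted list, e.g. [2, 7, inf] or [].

(a, b) ≡ (-1419, -3311) mod (ℚ^×)²; places V = {2, 3, 5, 7, 11, 17, 29, 43, ∞}.
(a,b)_43: α=1, u≡38; β=1, v≡15 (mod 43); (38|43)=+1, (15|43)=+1; sign (−1)^1·+1^1·+1^1 = -1.
(a,b)_∞: sgn(-1419)=−, sgn(-3311)=−, so -1.
(a,b)_11: α=1, u≡9; β=1, v≡6 (mod 11); (9|11)=+1, (6|11)=-1; sign (−1)^1·+1^1·-1^1 = +1.
(a,b)_2: α=10, β=6; u≡5, v≡1 (mod 8); ε(u)ε(v)=0·0, αω(v)=10·0, βω(u)=6·1; sum ≡ 0  ⇒  +1.
(a,b)_17: α=0, u≡16; β=2, v≡8 (mod 17); (16|17)=+1, (8|17)=+1; sign (−1)^0·+1^2·+1^0 = +1.
(a,b)_7: α=6, u≡4; β=7, v≡3 (mod 7); (4|7)=+1, (3|7)=-1; sign (−1)^0·+1^7·-1^6 = +1.
(a,b)_3: α=-5, u≡1; β=-16, v≡1 (mod 3); (1|3)=+1, (1|3)=+1; sign (−1)^0·+1^-16·+1^-5 = +1.
(a,b)_5: α=6, u≡4; β=4, v≡1 (mod 5); (4|5)=+1, (1|5)=+1; sign (−1)^0·+1^4·+1^6 = +1.
(a,b)_29: α=0, u≡21; β=4, v≡20 (mod 29); (21|29)=-1, (20|29)=+1; sign (−1)^0·-1^4·+1^0 = +1.
(-1419, -3311 / ℚ) ramifies at {43, ∞}: a division algebra.

[43, inf]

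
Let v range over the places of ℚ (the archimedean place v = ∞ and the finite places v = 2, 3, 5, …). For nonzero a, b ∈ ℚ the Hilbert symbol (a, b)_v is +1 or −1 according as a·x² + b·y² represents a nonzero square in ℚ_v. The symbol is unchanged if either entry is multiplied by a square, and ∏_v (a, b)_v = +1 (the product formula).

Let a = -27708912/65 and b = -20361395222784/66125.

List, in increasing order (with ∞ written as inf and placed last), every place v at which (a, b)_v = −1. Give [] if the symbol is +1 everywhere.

Mod squares: a ≡ -255255, b ≡ -2805. Check v ∈ {∞, 2, 3, 5, 7, 11, 13, 17, 23}.
v=∞: -255255 < 0 and -2805 < 0  ⇒  (a,b)_∞ = -1.
v=11: a=11^1·(≡3), b=11^1·(≡9) mod 11; (3|11)=+1, (9|11)=+1; (−1)^{1·1·5}·(+1)^1·(+1)^1 = -1.
v=3: a=3^3·(≡1), b=3^11·(≡1) mod 3; (1|3)=+1, (1|3)=+1; (−1)^{3·11·1}·(+1)^11·(+1)^3 = -1.
v=23: a=23^0·(≡19), b=23^-2·(≡8) mod 23; (19|23)=-1, (8|23)=+1; (−1)^{0·-2·11}·(-1)^-2·(+1)^0 = +1.
v=17: a=17^1·(≡9), b=17^1·(≡14) mod 17; (9|17)=+1, (14|17)=-1; (−1)^{1·1·8}·(+1)^1·(-1)^1 = -1.
v=2: v_2(a)=4, v_2(b)=8; units ≡ 1, 3 (mod 8); ε·ε+αω+βω = 0·1+4·1+8·0 ≡ 0  ⇒  (a,b)_2 = +1.
v=7: a=7^3·(≡5), b=7^4·(≡4) mod 7; (5|7)=-1, (4|7)=+1; (−1)^{3·4·3}·(-1)^4·(+1)^3 = +1.
v=13: a=13^-1·(≡11), b=13^0·(≡3) mod 13; (11|13)=-1, (3|13)=+1; (−1)^{-1·0·6}·(-1)^0·(+1)^-1 = +1.
v=5: a=5^-1·(≡1), b=5^-3·(≡4) mod 5; (1|5)=+1, (4|5)=+1; (−1)^{-1·-3·2}·(+1)^-3·(+1)^-1 = +1.
Ram(-255255, -2805) = {3, 11, 17, ∞}; no ℚ_3-point on the conic.

[3, 11, 17, inf]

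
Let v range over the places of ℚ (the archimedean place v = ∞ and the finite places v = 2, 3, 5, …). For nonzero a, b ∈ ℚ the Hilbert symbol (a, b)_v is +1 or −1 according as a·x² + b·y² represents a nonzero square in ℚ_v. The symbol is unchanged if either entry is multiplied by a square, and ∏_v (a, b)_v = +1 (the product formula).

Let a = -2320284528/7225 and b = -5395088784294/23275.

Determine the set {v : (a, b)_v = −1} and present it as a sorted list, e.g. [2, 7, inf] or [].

Mod squares: a ≡ -23, b ≡ -1381794. Check v ∈ {∞, 2, 3, 5, 7, 11, 17, 19, 23, 29, 31}.
v=19: a=19^0·(≡14), b=19^-1·(≡5) mod 19; (14|19)=-1, (5|19)=+1; (−1)^{0·-1·9}·(-1)^-1·(+1)^0 = -1.
v=∞: -23 < 0 and -1381794 < 0  ⇒  (a,b)_∞ = -1.
v=5: a=5^-2·(≡3), b=5^-2·(≡1) mod 5; (3|5)=-1, (1|5)=+1; (−1)^{-2·-2·2}·(-1)^-2·(+1)^-2 = +1.
v=23: a=23^1·(≡22), b=23^1·(≡20) mod 23; (22|23)=-1, (20|23)=-1; (−1)^{1·1·11}·(-1)^1·(-1)^1 = -1.
v=31: a=31^2·(≡9), b=31^1·(≡10) mod 31; (9|31)=+1, (10|31)=+1; (−1)^{2·1·15}·(+1)^1·(+1)^2 = +1.
v=17: a=17^-2·(≡6), b=17^1·(≡6) mod 17; (6|17)=-1, (6|17)=-1; (−1)^{-2·1·8}·(-1)^1·(-1)^-2 = -1.
v=11: a=11^0·(≡6), b=11^2·(≡9) mod 11; (6|11)=-1, (9|11)=+1; (−1)^{0·2·5}·(-1)^2·(+1)^0 = +1.
v=29: a=29^0·(≡5), b=29^2·(≡19) mod 29; (5|29)=+1, (19|29)=-1; (−1)^{0·2·14}·(+1)^2·(-1)^0 = +1.
v=7: a=7^0·(≡5), b=7^-2·(≡6) mod 7; (5|7)=-1, (6|7)=-1; (−1)^{0·-2·3}·(-1)^-2·(-1)^0 = +1.
v=3: a=3^8·(≡1), b=3^7·(≡1) mod 3; (1|3)=+1, (1|3)=+1; (−1)^{8·7·1}·(+1)^7·(+1)^8 = +1.
v=2: v_2(a)=4, v_2(b)=1; units ≡ 1, 7 (mod 8); ε·ε+αω+βω = 0·1+4·0+1·0 ≡ 0  ⇒  (a,b)_2 = +1.
|Ram(-23, -1381794)| = 4, even; anisotropic at {17, 19, 23, ∞}.

[17, 19, 23, inf]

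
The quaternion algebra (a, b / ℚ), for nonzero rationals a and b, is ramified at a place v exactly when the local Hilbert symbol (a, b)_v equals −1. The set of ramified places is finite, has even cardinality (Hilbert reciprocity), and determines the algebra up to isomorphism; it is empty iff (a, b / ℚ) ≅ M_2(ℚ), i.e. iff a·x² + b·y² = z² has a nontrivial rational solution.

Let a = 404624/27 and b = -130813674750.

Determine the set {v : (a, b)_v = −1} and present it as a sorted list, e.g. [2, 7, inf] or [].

(a, b) ≡ (627, -110) mod (ℚ^×)²; places V = {2, 3, 5, 11, 19, ∞}.
(a,b)_∞: sgn(627)=+, sgn(-110)=−, so +1.
(a,b)_2: α=4, β=1; u≡3, v≡1 (mod 8); ε(u)ε(v)=1·0, αω(v)=4·0, βω(u)=1·1; sum ≡ 1  ⇒  -1.
(a,b)_11: α=3, u≡8; β=5, v≡1 (mod 11); (8|11)=-1, (1|11)=+1; sign (−1)^1·-1^5·+1^3 = +1.
(a,b)_19: α=1, u≡2; β=2, v≡1 (mod 19); (2|19)=-1, (1|19)=+1; sign (−1)^0·-1^2·+1^1 = +1.
(a,b)_5: α=0, u≡2; β=3, v≡2 (mod 5); (2|5)=-1, (2|5)=-1; sign (−1)^0·-1^3·-1^0 = -1.
(a,b)_3: α=-3, u≡2; β=2, v≡1 (mod 3); (2|3)=-1, (1|3)=+1; sign (−1)^0·-1^2·+1^-3 = +1.
(627, -110 / ℚ) ramifies at {2, 5}: a division algebra.

[2, 5]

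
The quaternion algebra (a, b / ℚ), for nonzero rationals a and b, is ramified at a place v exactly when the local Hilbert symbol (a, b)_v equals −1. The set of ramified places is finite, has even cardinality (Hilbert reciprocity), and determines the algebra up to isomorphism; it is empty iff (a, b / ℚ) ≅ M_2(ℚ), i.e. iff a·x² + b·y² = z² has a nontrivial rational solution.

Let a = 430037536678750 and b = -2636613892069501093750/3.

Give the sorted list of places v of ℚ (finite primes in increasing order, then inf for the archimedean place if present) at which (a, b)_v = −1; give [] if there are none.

[2, 7, 11, 13]

Mod squares: a ≡ 286, b ≡ -210. Check v ∈ {∞, 2, 3, 5, 7, 11, 13}.
v=11: a=11^3·(≡4), b=11^4·(≡8) mod 11; (4|11)=+1, (8|11)=-1; (−1)^{3·4·5}·(+1)^4·(-1)^3 = -1.
v=5: a=5^4·(≡1), b=5^7·(≡2) mod 5; (1|5)=+1, (2|5)=-1; (−1)^{4·7·2}·(+1)^7·(-1)^4 = +1.
v=3: a=3^0·(≡1), b=3^-1·(≡2) mod 3; (1|3)=+1, (2|3)=-1; (−1)^{0·-1·1}·(+1)^-1·(-1)^0 = +1.
v=2: v_2(a)=1, v_2(b)=1; units ≡ 7, 7 (mod 8); ε·ε+αω+βω = 1·1+1·0+1·0 ≡ 1  ⇒  (a,b)_2 = -1.
v=7: a=7^6·(≡3), b=7^9·(≡3) mod 7; (3|7)=-1, (3|7)=-1; (−1)^{6·9·3}·(-1)^9·(-1)^6 = -1.
v=13: a=13^3·(≡3), b=13^4·(≡2) mod 13; (3|13)=+1, (2|13)=-1; (−1)^{3·4·6}·(+1)^4·(-1)^3 = -1.
v=∞: 286 > 0 and -210 < 0  ⇒  (a,b)_∞ = +1.
|Ram(286, -210)| = 4, even; anisotropic at {2, 7, 11, 13}.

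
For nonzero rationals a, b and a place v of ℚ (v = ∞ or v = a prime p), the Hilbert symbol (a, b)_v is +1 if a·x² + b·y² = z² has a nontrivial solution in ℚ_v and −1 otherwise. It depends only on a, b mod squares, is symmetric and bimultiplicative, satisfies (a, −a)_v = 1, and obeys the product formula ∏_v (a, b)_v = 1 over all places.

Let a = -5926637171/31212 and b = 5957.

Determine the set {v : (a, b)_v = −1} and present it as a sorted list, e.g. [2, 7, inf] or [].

Mod squares: a ≡ -2553, b ≡ 5957. Check v ∈ {∞, 2, 3, 7, 13, 17, 23, 29, 37}.
v=∞: -2553 < 0 and 5957 > 0  ⇒  (a,b)_∞ = +1.
v=17: a=17^-2·(≡3), b=17^0·(≡7) mod 17; (3|17)=-1, (7|17)=-1; (−1)^{-2·0·8}·(-1)^0·(-1)^-2 = +1.
v=29: a=29^2·(≡9), b=29^0·(≡12) mod 29; (9|29)=+1, (12|29)=-1; (−1)^{2·0·14}·(+1)^0·(-1)^2 = +1.
v=2: v_2(a)=-2, v_2(b)=0; units ≡ 7, 5 (mod 8); ε·ε+αω+βω = 1·0+-2·1+0·0 ≡ 0  ⇒  (a,b)_2 = +1.
v=13: a=13^2·(≡7), b=13^0·(≡3) mod 13; (7|13)=-1, (3|13)=+1; (−1)^{2·0·6}·(-1)^0·(+1)^2 = +1.
v=7: a=7^2·(≡4), b=7^1·(≡4) mod 7; (4|7)=+1, (4|7)=+1; (−1)^{2·1·3}·(+1)^1·(+1)^2 = +1.
v=37: a=37^1·(≡22), b=37^1·(≡13) mod 37; (22|37)=-1, (13|37)=-1; (−1)^{1·1·18}·(-1)^1·(-1)^1 = +1.
v=3: a=3^-3·(≡1), b=3^0·(≡2) mod 3; (1|3)=+1, (2|3)=-1; (−1)^{-3·0·1}·(+1)^0·(-1)^-3 = -1.
v=23: a=23^1·(≡2), b=23^1·(≡6) mod 23; (2|23)=+1, (6|23)=+1; (−1)^{1·1·11}·(+1)^1·(+1)^1 = -1.
(-2553, 5957 / ℚ) ramifies at {3, 23}: a division algebra.

[3, 23]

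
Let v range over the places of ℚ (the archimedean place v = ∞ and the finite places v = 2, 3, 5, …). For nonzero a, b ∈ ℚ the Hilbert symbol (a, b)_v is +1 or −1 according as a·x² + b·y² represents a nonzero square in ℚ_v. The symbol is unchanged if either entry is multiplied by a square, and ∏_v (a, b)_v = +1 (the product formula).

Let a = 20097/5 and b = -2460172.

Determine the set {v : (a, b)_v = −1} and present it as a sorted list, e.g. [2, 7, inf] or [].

(a, b) ≡ (11165, -5083) mod (ℚ^×)²; places V = {2, 3, 5, 7, 11, 13, 17, 23, 29, ∞}.
(a,b)_∞: sgn(11165)=+, sgn(-5083)=−, so +1.
(a,b)_13: α=0, u≡5; β=1, v≡10 (mod 13); (5|13)=-1, (10|13)=+1; sign (−1)^0·-1^1·+1^0 = -1.
(a,b)_7: α=1, u≡3; β=0, v≡6 (mod 7); (3|7)=-1, (6|7)=-1; sign (−1)^0·-1^0·-1^1 = -1.
(a,b)_17: α=0, u≡4; β=1, v≡5 (mod 17); (4|17)=+1, (5|17)=-1; sign (−1)^0·+1^1·-1^0 = +1.
(a,b)_29: α=1, u≡11; β=0, v≡14 (mod 29); (11|29)=-1, (14|29)=-1; sign (−1)^0·-1^0·-1^1 = -1.
(a,b)_2: α=0, β=2; u≡5, v≡5 (mod 8); ε(u)ε(v)=0·0, αω(v)=0·1, βω(u)=2·1; sum ≡ 0  ⇒  +1.
(a,b)_11: α=1, u≡9; β=2, v≡7 (mod 11); (9|11)=+1, (7|11)=-1; sign (−1)^0·+1^2·-1^1 = -1.
(a,b)_23: α=0, u≡22; β=1, v≡9 (mod 23); (22|23)=-1, (9|23)=+1; sign (−1)^0·-1^1·+1^0 = -1.
(a,b)_3: α=2, u≡2; β=0, v≡2 (mod 3); (2|3)=-1, (2|3)=-1; sign (−1)^0·-1^0·-1^2 = +1.
(a,b)_5: α=-1, u≡2; β=0, v≡3 (mod 5); (2|5)=-1, (3|5)=-1; sign (−1)^0·-1^0·-1^-1 = -1.
(11165, -5083 / ℚ) ramifies at {5, 7, 11, 13, 23, 29}: a division algebra.

[5, 7, 11, 13, 23, 29]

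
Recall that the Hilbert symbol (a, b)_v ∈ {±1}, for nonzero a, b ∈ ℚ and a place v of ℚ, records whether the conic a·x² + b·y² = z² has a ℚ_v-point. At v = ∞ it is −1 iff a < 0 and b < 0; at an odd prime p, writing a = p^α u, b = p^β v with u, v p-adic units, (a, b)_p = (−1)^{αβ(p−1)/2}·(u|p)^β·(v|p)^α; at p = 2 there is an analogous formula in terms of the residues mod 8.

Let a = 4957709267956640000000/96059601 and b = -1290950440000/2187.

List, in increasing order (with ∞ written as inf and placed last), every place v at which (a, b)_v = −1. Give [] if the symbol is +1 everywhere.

(a, b) ≡ (56810, -3) mod (ℚ^×)²; places V = {2, 3, 5, 11, 13, 19, 23, ∞}.
(a,b)_∞: sgn(56810)=+, sgn(-3)=−, so +1.
(a,b)_5: α=7, u≡2; β=4, v≡3 (mod 5); (2|5)=-1, (3|5)=-1; sign (−1)^0·-1^4·-1^7 = -1.
(a,b)_13: α=5, u≡7; β=2, v≡4 (mod 13); (7|13)=-1, (4|13)=+1; sign (−1)^0·-1^2·+1^5 = +1.
(a,b)_2: α=11, β=6; u≡5, v≡5 (mod 8); ε(u)ε(v)=0·0, αω(v)=11·1, βω(u)=6·1; sum ≡ 1  ⇒  -1.
(a,b)_11: α=-4, u≡6; β=0, v≡6 (mod 11); (6|11)=-1, (6|11)=-1; sign (−1)^0·-1^0·-1^-4 = +1.
(a,b)_23: α=3, u≡2; β=2, v≡15 (mod 23); (2|23)=+1, (15|23)=-1; sign (−1)^0·+1^2·-1^3 = -1.
(a,b)_3: α=-8, u≡2; β=-7, v≡2 (mod 3); (2|3)=-1, (2|3)=-1; sign (−1)^0·-1^-7·-1^-8 = -1.
(a,b)_19: α=3, u≡4; β=2, v≡4 (mod 19); (4|19)=+1, (4|19)=+1; sign (−1)^0·+1^2·+1^3 = +1.
(56810, -3 / ℚ) ramifies at {2, 3, 5, 23}: a division algebra.

[2, 3, 5, 23]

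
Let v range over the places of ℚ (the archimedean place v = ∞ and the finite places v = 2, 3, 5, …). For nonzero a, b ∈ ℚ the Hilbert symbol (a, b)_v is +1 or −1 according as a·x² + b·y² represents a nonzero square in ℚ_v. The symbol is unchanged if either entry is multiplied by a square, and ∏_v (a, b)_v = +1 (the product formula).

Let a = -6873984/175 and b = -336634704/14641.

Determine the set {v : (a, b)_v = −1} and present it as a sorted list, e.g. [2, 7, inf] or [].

[3, 7, 17, inf]

(a, b) ≡ (-9282, -589) mod (ℚ^×)²; places V = {2, 3, 5, 7, 11, 13, 17, 19, 31, ∞}.
(a,b)_2: α=7, β=4; u≡7, v≡3 (mod 8); ε(u)ε(v)=1·1, αω(v)=7·1, βω(u)=4·0; sum ≡ 0  ⇒  +1.
(a,b)_31: α=0, u≡4; β=1, v≡6 (mod 31); (4|31)=+1, (6|31)=-1; sign (−1)^0·+1^1·-1^0 = +1.
(a,b)_13: α=1, u≡12; β=0, v≡12 (mod 13); (12|13)=+1, (12|13)=+1; sign (−1)^0·+1^0·+1^1 = +1.
(a,b)_∞: sgn(-9282)=−, sgn(-589)=−, so -1.
(a,b)_11: α=0, u≡7; β=-4, v≡1 (mod 11); (7|11)=-1, (1|11)=+1; sign (−1)^0·-1^-4·+1^0 = +1.
(a,b)_5: α=-2, u≡3; β=0, v≡1 (mod 5); (3|5)=-1, (1|5)=+1; sign (−1)^0·-1^0·+1^-2 = +1.
(a,b)_7: α=-1, u≡4; β=2, v≡3 (mod 7); (4|7)=+1, (3|7)=-1; sign (−1)^0·+1^2·-1^-1 = -1.
(a,b)_3: α=5, u≡2; β=6, v≡2 (mod 3); (2|3)=-1, (2|3)=-1; sign (−1)^0·-1^6·-1^5 = -1.
(a,b)_17: α=1, u≡2; β=0, v≡11 (mod 17); (2|17)=+1, (11|17)=-1; sign (−1)^0·+1^0·-1^1 = -1.
(a,b)_19: α=0, u≡16; β=1, v≡5 (mod 19); (16|19)=+1, (5|19)=+1; sign (−1)^0·+1^1·+1^0 = +1.
(-9282, -589 / ℚ) ramifies at {3, 7, 17, ∞}: a division algebra.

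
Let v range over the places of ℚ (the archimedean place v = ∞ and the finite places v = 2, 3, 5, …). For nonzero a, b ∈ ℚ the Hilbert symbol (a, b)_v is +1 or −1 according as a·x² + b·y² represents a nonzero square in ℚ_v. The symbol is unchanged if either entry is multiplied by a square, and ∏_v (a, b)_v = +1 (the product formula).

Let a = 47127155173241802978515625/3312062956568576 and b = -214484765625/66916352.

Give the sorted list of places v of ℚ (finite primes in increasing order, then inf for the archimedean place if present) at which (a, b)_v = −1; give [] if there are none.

[2, 17, 29, 37]

(a, b) ≡ (127687, -17) mod (ℚ^×)²; places V = {2, 3, 5, 7, 11, 13, 17, 19, 23, 29, 31, 37, ∞}.
(a,b)_∞: sgn(127687)=+, sgn(-17)=−, so +1.
(a,b)_23: α=-2, u≡15; β=0, v≡1 (mod 23); (15|23)=-1, (1|23)=+1; sign (−1)^0·-1^0·+1^-2 = +1.
(a,b)_17: α=-1, u≡7; β=-1, v≡4 (mod 17); (7|17)=-1, (4|17)=+1; sign (−1)^0·-1^-1·+1^-1 = -1.
(a,b)_37: α=3, u≡28; β=0, v≡29 (mod 37); (28|37)=+1, (29|37)=-1; sign (−1)^0·+1^0·-1^3 = -1.
(a,b)_13: α=6, u≡3; β=2, v≡3 (mod 13); (3|13)=+1, (3|13)=+1; sign (−1)^0·+1^2·+1^6 = +1.
(a,b)_31: α=0, u≡27; β=-2, v≡9 (mod 31); (27|31)=-1, (9|31)=+1; sign (−1)^0·-1^-2·+1^0 = +1.
(a,b)_11: α=2, u≡2; β=0, v≡3 (mod 11); (2|11)=-1, (3|11)=+1; sign (−1)^0·-1^0·+1^2 = +1.
(a,b)_19: α=0, u≡5; β=2, v≡3 (mod 19); (5|19)=+1, (3|19)=-1; sign (−1)^0·+1^2·-1^0 = +1.
(a,b)_3: α=2, u≡1; β=2, v≡1 (mod 3); (1|3)=+1, (1|3)=+1; sign (−1)^0·+1^2·+1^2 = +1.
(a,b)_5: α=14, u≡2; β=8, v≡2 (mod 5); (2|5)=-1, (2|5)=-1; sign (−1)^0·-1^8·-1^14 = +1.
(a,b)_7: α=-3, u≡6; β=0, v≡4 (mod 7); (6|7)=-1, (4|7)=+1; sign (−1)^0·-1^0·+1^-3 = +1.
(a,b)_29: α=1, u≡5; β=0, v≡10 (mod 29); (5|29)=+1, (10|29)=-1; sign (−1)^0·+1^0·-1^1 = -1.
(a,b)_2: α=-30, β=-12; u≡7, v≡7 (mod 8); ε(u)ε(v)=1·1, αω(v)=-30·0, βω(u)=-12·0; sum ≡ 1  ⇒  -1.
Ram(127687, -17) = {2, 17, 29, 37}; no ℚ_2-point on the conic.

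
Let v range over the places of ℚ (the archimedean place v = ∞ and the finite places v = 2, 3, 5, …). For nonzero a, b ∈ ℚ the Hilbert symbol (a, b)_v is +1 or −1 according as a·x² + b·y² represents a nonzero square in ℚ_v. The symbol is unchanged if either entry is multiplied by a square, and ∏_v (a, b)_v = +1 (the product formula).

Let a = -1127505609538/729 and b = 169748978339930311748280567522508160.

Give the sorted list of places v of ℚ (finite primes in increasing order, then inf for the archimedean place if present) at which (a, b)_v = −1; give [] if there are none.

[5, 41, 47, 53]

(a, b) ≡ (-3880978, 2185190) mod (ℚ^×)²; places V = {2, 3, 5, 7, 11, 19, 31, 41, 47, 53, ∞}.
(a,b)_53: α=1, u≡14; β=3, v≡44 (mod 53); (14|53)=-1, (44|53)=+1; sign (−1)^0·-1^3·+1^1 = -1.
(a,b)_19: α=1, u≡11; β=3, v≡15 (mod 19); (11|19)=+1, (15|19)=-1; sign (−1)^1·+1^3·-1^1 = +1.
(a,b)_31: α=0, u≡14; β=1, v≡24 (mod 31); (14|31)=+1, (24|31)=-1; sign (−1)^0·+1^1·-1^0 = +1.
(a,b)_∞: sgn(-3880978)=−, sgn(2185190)=+, so +1.
(a,b)_5: α=0, u≡3; β=1, v≡2 (mod 5); (3|5)=-1, (2|5)=-1; sign (−1)^0·-1^1·-1^0 = -1.
(a,b)_2: α=1, β=7; u≡7, v≡3 (mod 8); ε(u)ε(v)=1·1, αω(v)=1·1, βω(u)=7·0; sum ≡ 0  ⇒  +1.
(a,b)_7: α=4, u≡1; β=3, v≡3 (mod 7); (1|7)=+1, (3|7)=-1; sign (−1)^0·+1^3·-1^4 = +1.
(a,b)_3: α=-6, u≡2; β=0, v≡2 (mod 3); (2|3)=-1, (2|3)=-1; sign (−1)^0·-1^0·-1^-6 = +1.
(a,b)_47: α=1, u≡46; β=4, v≡22 (mod 47); (46|47)=-1, (22|47)=-1; sign (−1)^0·-1^4·-1^1 = -1.
(a,b)_41: α=1, u≡38; β=4, v≡7 (mod 41); (38|41)=-1, (7|41)=-1; sign (−1)^0·-1^4·-1^1 = -1.
(a,b)_11: α=2, u≡9; β=6, v≡6 (mod 11); (9|11)=+1, (6|11)=-1; sign (−1)^0·+1^6·-1^2 = +1.
|Ram(-3880978, 2185190)| = 4, even; anisotropic at {5, 41, 47, 53}.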